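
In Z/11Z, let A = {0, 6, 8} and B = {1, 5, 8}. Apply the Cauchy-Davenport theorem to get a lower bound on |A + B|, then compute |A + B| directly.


Cauchy-Davenport: |A + B| ≥ min(p, |A| + |B| - 1) for A, B nonempty in Z/pZ.
|A| = 3, |B| = 3, p = 11.
CD lower bound = min(11, 3 + 3 - 1) = min(11, 5) = 5.
Compute A + B mod 11 directly:
a = 0: 0+1=1, 0+5=5, 0+8=8
a = 6: 6+1=7, 6+5=0, 6+8=3
a = 8: 8+1=9, 8+5=2, 8+8=5
A + B = {0, 1, 2, 3, 5, 7, 8, 9}, so |A + B| = 8.
Verify: 8 ≥ 5? Yes ✓.

CD lower bound = 5, actual |A + B| = 8.


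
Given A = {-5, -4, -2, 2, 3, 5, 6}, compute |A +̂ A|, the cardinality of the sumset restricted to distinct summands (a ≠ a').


Restricted sumset: A +̂ A = {a + a' : a ∈ A, a' ∈ A, a ≠ a'}.
Equivalently, take A + A and drop any sum 2a that is achievable ONLY as a + a for a ∈ A (i.e. sums representable only with equal summands).
Enumerate pairs (a, a') with a < a' (symmetric, so each unordered pair gives one sum; this covers all a ≠ a'):
  -5 + -4 = -9
  -5 + -2 = -7
  -5 + 2 = -3
  -5 + 3 = -2
  -5 + 5 = 0
  -5 + 6 = 1
  -4 + -2 = -6
  -4 + 2 = -2
  -4 + 3 = -1
  -4 + 5 = 1
  -4 + 6 = 2
  -2 + 2 = 0
  -2 + 3 = 1
  -2 + 5 = 3
  -2 + 6 = 4
  2 + 3 = 5
  2 + 5 = 7
  2 + 6 = 8
  3 + 5 = 8
  3 + 6 = 9
  5 + 6 = 11
Collected distinct sums: {-9, -7, -6, -3, -2, -1, 0, 1, 2, 3, 4, 5, 7, 8, 9, 11}
|A +̂ A| = 16
(Reference bound: |A +̂ A| ≥ 2|A| - 3 for |A| ≥ 2, with |A| = 7 giving ≥ 11.)

|A +̂ A| = 16


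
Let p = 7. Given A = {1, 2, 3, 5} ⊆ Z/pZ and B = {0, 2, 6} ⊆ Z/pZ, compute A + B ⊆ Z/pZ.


Work in Z/7Z: reduce every sum a + b modulo 7.
Enumerate all 12 pairs:
a = 1: 1+0=1, 1+2=3, 1+6=0
a = 2: 2+0=2, 2+2=4, 2+6=1
a = 3: 3+0=3, 3+2=5, 3+6=2
a = 5: 5+0=5, 5+2=0, 5+6=4
Distinct residues collected: {0, 1, 2, 3, 4, 5}
|A + B| = 6 (out of 7 total residues).

A + B = {0, 1, 2, 3, 4, 5}


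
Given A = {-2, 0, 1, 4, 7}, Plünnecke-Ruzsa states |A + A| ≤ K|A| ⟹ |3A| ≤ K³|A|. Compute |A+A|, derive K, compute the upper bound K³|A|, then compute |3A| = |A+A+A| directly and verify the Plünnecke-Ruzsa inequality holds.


|A| = 5.
Step 1: Compute A + A by enumerating all 25 pairs.
A + A = {-4, -2, -1, 0, 1, 2, 4, 5, 7, 8, 11, 14}, so |A + A| = 12.
Step 2: Doubling constant K = |A + A|/|A| = 12/5 = 12/5 ≈ 2.4000.
Step 3: Plünnecke-Ruzsa gives |3A| ≤ K³·|A| = (2.4000)³ · 5 ≈ 69.1200.
Step 4: Compute 3A = A + A + A directly by enumerating all triples (a,b,c) ∈ A³; |3A| = 21.
Step 5: Check 21 ≤ 69.1200? Yes ✓.

K = 12/5, Plünnecke-Ruzsa bound K³|A| ≈ 69.1200, |3A| = 21, inequality holds.


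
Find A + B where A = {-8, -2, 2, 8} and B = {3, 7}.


A + B = {a + b : a ∈ A, b ∈ B}.
Enumerate all |A|·|B| = 4·2 = 8 pairs (a, b) and collect distinct sums.
a = -8: -8+3=-5, -8+7=-1
a = -2: -2+3=1, -2+7=5
a = 2: 2+3=5, 2+7=9
a = 8: 8+3=11, 8+7=15
Collecting distinct sums: A + B = {-5, -1, 1, 5, 9, 11, 15}
|A + B| = 7

A + B = {-5, -1, 1, 5, 9, 11, 15}


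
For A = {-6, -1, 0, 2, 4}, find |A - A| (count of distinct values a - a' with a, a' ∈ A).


A - A = {a - a' : a, a' ∈ A}; |A| = 5.
Bounds: 2|A|-1 ≤ |A - A| ≤ |A|² - |A| + 1, i.e. 9 ≤ |A - A| ≤ 21.
Note: 0 ∈ A - A always (from a - a). The set is symmetric: if d ∈ A - A then -d ∈ A - A.
Enumerate nonzero differences d = a - a' with a > a' (then include -d):
Positive differences: {1, 2, 3, 4, 5, 6, 8, 10}
Full difference set: {0} ∪ (positive diffs) ∪ (negative diffs).
|A - A| = 1 + 2·8 = 17 (matches direct enumeration: 17).

|A - A| = 17


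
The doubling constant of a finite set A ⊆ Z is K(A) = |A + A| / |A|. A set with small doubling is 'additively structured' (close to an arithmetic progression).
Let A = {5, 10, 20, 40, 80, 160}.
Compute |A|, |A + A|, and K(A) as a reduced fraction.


|A| = 6.
Compute A + A by enumerating all 36 pairs.
A + A = {10, 15, 20, 25, 30, 40, 45, 50, 60, 80, 85, 90, 100, 120, 160, 165, 170, 180, 200, 240, 320}, so |A + A| = 21.
K = |A + A| / |A| = 21/6 = 7/2 ≈ 3.5000.
Reference: AP of size 6 gives K = 11/6 ≈ 1.8333; a fully generic set of size 6 gives K ≈ 3.5000.

|A| = 6, |A + A| = 21, K = 21/6 = 7/2.


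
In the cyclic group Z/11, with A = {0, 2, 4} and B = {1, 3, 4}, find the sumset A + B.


Work in Z/11Z: reduce every sum a + b modulo 11.
Enumerate all 9 pairs:
a = 0: 0+1=1, 0+3=3, 0+4=4
a = 2: 2+1=3, 2+3=5, 2+4=6
a = 4: 4+1=5, 4+3=7, 4+4=8
Distinct residues collected: {1, 3, 4, 5, 6, 7, 8}
|A + B| = 7 (out of 11 total residues).

A + B = {1, 3, 4, 5, 6, 7, 8}


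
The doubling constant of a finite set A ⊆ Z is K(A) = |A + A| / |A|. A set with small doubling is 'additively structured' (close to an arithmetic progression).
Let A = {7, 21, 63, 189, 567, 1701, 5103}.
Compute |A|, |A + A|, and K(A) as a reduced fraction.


|A| = 7.
Compute A + A by enumerating all 49 pairs.
A + A = {14, 28, 42, 70, 84, 126, 196, 210, 252, 378, 574, 588, 630, 756, 1134, 1708, 1722, 1764, 1890, 2268, 3402, 5110, 5124, 5166, 5292, 5670, 6804, 10206}, so |A + A| = 28.
K = |A + A| / |A| = 28/7 = 4/1 ≈ 4.0000.
Reference: AP of size 7 gives K = 13/7 ≈ 1.8571; a fully generic set of size 7 gives K ≈ 4.0000.

|A| = 7, |A + A| = 28, K = 28/7 = 4/1.


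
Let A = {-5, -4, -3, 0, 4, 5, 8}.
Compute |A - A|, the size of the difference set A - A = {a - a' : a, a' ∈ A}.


A - A = {a - a' : a, a' ∈ A}; |A| = 7.
Bounds: 2|A|-1 ≤ |A - A| ≤ |A|² - |A| + 1, i.e. 13 ≤ |A - A| ≤ 43.
Note: 0 ∈ A - A always (from a - a). The set is symmetric: if d ∈ A - A then -d ∈ A - A.
Enumerate nonzero differences d = a - a' with a > a' (then include -d):
Positive differences: {1, 2, 3, 4, 5, 7, 8, 9, 10, 11, 12, 13}
Full difference set: {0} ∪ (positive diffs) ∪ (negative diffs).
|A - A| = 1 + 2·12 = 25 (matches direct enumeration: 25).

|A - A| = 25


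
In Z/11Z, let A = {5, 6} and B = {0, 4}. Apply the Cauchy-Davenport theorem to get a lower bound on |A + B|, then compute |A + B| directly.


Cauchy-Davenport: |A + B| ≥ min(p, |A| + |B| - 1) for A, B nonempty in Z/pZ.
|A| = 2, |B| = 2, p = 11.
CD lower bound = min(11, 2 + 2 - 1) = min(11, 3) = 3.
Compute A + B mod 11 directly:
a = 5: 5+0=5, 5+4=9
a = 6: 6+0=6, 6+4=10
A + B = {5, 6, 9, 10}, so |A + B| = 4.
Verify: 4 ≥ 3? Yes ✓.

CD lower bound = 3, actual |A + B| = 4.


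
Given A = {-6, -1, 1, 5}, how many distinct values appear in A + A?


A + A = {a + a' : a, a' ∈ A}; |A| = 4.
General bounds: 2|A| - 1 ≤ |A + A| ≤ |A|(|A|+1)/2, i.e. 7 ≤ |A + A| ≤ 10.
Lower bound 2|A|-1 is attained iff A is an arithmetic progression.
Enumerate sums a + a' for a ≤ a' (symmetric, so this suffices):
a = -6: -6+-6=-12, -6+-1=-7, -6+1=-5, -6+5=-1
a = -1: -1+-1=-2, -1+1=0, -1+5=4
a = 1: 1+1=2, 1+5=6
a = 5: 5+5=10
Distinct sums: {-12, -7, -5, -2, -1, 0, 2, 4, 6, 10}
|A + A| = 10

|A + A| = 10


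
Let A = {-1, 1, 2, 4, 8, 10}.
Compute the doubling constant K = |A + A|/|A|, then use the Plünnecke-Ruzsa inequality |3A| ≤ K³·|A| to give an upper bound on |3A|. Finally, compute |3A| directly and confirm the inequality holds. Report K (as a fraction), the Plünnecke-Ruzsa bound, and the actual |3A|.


|A| = 6.
Step 1: Compute A + A by enumerating all 36 pairs.
A + A = {-2, 0, 1, 2, 3, 4, 5, 6, 7, 8, 9, 10, 11, 12, 14, 16, 18, 20}, so |A + A| = 18.
Step 2: Doubling constant K = |A + A|/|A| = 18/6 = 18/6 ≈ 3.0000.
Step 3: Plünnecke-Ruzsa gives |3A| ≤ K³·|A| = (3.0000)³ · 6 ≈ 162.0000.
Step 4: Compute 3A = A + A + A directly by enumerating all triples (a,b,c) ∈ A³; |3A| = 29.
Step 5: Check 29 ≤ 162.0000? Yes ✓.

K = 18/6, Plünnecke-Ruzsa bound K³|A| ≈ 162.0000, |3A| = 29, inequality holds.


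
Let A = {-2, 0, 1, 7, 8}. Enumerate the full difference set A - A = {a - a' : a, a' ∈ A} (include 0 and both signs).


A - A = {a - a' : a, a' ∈ A}.
Compute a - a' for each ordered pair (a, a'):
a = -2: -2--2=0, -2-0=-2, -2-1=-3, -2-7=-9, -2-8=-10
a = 0: 0--2=2, 0-0=0, 0-1=-1, 0-7=-7, 0-8=-8
a = 1: 1--2=3, 1-0=1, 1-1=0, 1-7=-6, 1-8=-7
a = 7: 7--2=9, 7-0=7, 7-1=6, 7-7=0, 7-8=-1
a = 8: 8--2=10, 8-0=8, 8-1=7, 8-7=1, 8-8=0
Collecting distinct values (and noting 0 appears from a-a):
A - A = {-10, -9, -8, -7, -6, -3, -2, -1, 0, 1, 2, 3, 6, 7, 8, 9, 10}
|A - A| = 17

A - A = {-10, -9, -8, -7, -6, -3, -2, -1, 0, 1, 2, 3, 6, 7, 8, 9, 10}


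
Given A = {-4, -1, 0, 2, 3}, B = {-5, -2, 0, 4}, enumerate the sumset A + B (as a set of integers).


A + B = {a + b : a ∈ A, b ∈ B}.
Enumerate all |A|·|B| = 5·4 = 20 pairs (a, b) and collect distinct sums.
a = -4: -4+-5=-9, -4+-2=-6, -4+0=-4, -4+4=0
a = -1: -1+-5=-6, -1+-2=-3, -1+0=-1, -1+4=3
a = 0: 0+-5=-5, 0+-2=-2, 0+0=0, 0+4=4
a = 2: 2+-5=-3, 2+-2=0, 2+0=2, 2+4=6
a = 3: 3+-5=-2, 3+-2=1, 3+0=3, 3+4=7
Collecting distinct sums: A + B = {-9, -6, -5, -4, -3, -2, -1, 0, 1, 2, 3, 4, 6, 7}
|A + B| = 14

A + B = {-9, -6, -5, -4, -3, -2, -1, 0, 1, 2, 3, 4, 6, 7}


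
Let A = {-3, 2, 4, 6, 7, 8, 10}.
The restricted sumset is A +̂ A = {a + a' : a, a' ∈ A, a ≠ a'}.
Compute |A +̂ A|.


Restricted sumset: A +̂ A = {a + a' : a ∈ A, a' ∈ A, a ≠ a'}.
Equivalently, take A + A and drop any sum 2a that is achievable ONLY as a + a for a ∈ A (i.e. sums representable only with equal summands).
Enumerate pairs (a, a') with a < a' (symmetric, so each unordered pair gives one sum; this covers all a ≠ a'):
  -3 + 2 = -1
  -3 + 4 = 1
  -3 + 6 = 3
  -3 + 7 = 4
  -3 + 8 = 5
  -3 + 10 = 7
  2 + 4 = 6
  2 + 6 = 8
  2 + 7 = 9
  2 + 8 = 10
  2 + 10 = 12
  4 + 6 = 10
  4 + 7 = 11
  4 + 8 = 12
  4 + 10 = 14
  6 + 7 = 13
  6 + 8 = 14
  6 + 10 = 16
  7 + 8 = 15
  7 + 10 = 17
  8 + 10 = 18
Collected distinct sums: {-1, 1, 3, 4, 5, 6, 7, 8, 9, 10, 11, 12, 13, 14, 15, 16, 17, 18}
|A +̂ A| = 18
(Reference bound: |A +̂ A| ≥ 2|A| - 3 for |A| ≥ 2, with |A| = 7 giving ≥ 11.)

|A +̂ A| = 18


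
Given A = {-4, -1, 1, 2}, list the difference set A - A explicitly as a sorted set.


A - A = {a - a' : a, a' ∈ A}.
Compute a - a' for each ordered pair (a, a'):
a = -4: -4--4=0, -4--1=-3, -4-1=-5, -4-2=-6
a = -1: -1--4=3, -1--1=0, -1-1=-2, -1-2=-3
a = 1: 1--4=5, 1--1=2, 1-1=0, 1-2=-1
a = 2: 2--4=6, 2--1=3, 2-1=1, 2-2=0
Collecting distinct values (and noting 0 appears from a-a):
A - A = {-6, -5, -3, -2, -1, 0, 1, 2, 3, 5, 6}
|A - A| = 11

A - A = {-6, -5, -3, -2, -1, 0, 1, 2, 3, 5, 6}


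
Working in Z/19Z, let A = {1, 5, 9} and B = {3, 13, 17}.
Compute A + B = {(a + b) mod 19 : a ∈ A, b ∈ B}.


Work in Z/19Z: reduce every sum a + b modulo 19.
Enumerate all 9 pairs:
a = 1: 1+3=4, 1+13=14, 1+17=18
a = 5: 5+3=8, 5+13=18, 5+17=3
a = 9: 9+3=12, 9+13=3, 9+17=7
Distinct residues collected: {3, 4, 7, 8, 12, 14, 18}
|A + B| = 7 (out of 19 total residues).

A + B = {3, 4, 7, 8, 12, 14, 18}


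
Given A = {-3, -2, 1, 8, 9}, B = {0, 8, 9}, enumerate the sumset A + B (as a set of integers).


A + B = {a + b : a ∈ A, b ∈ B}.
Enumerate all |A|·|B| = 5·3 = 15 pairs (a, b) and collect distinct sums.
a = -3: -3+0=-3, -3+8=5, -3+9=6
a = -2: -2+0=-2, -2+8=6, -2+9=7
a = 1: 1+0=1, 1+8=9, 1+9=10
a = 8: 8+0=8, 8+8=16, 8+9=17
a = 9: 9+0=9, 9+8=17, 9+9=18
Collecting distinct sums: A + B = {-3, -2, 1, 5, 6, 7, 8, 9, 10, 16, 17, 18}
|A + B| = 12

A + B = {-3, -2, 1, 5, 6, 7, 8, 9, 10, 16, 17, 18}


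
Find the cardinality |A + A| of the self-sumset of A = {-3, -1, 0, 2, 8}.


A + A = {a + a' : a, a' ∈ A}; |A| = 5.
General bounds: 2|A| - 1 ≤ |A + A| ≤ |A|(|A|+1)/2, i.e. 9 ≤ |A + A| ≤ 15.
Lower bound 2|A|-1 is attained iff A is an arithmetic progression.
Enumerate sums a + a' for a ≤ a' (symmetric, so this suffices):
a = -3: -3+-3=-6, -3+-1=-4, -3+0=-3, -3+2=-1, -3+8=5
a = -1: -1+-1=-2, -1+0=-1, -1+2=1, -1+8=7
a = 0: 0+0=0, 0+2=2, 0+8=8
a = 2: 2+2=4, 2+8=10
a = 8: 8+8=16
Distinct sums: {-6, -4, -3, -2, -1, 0, 1, 2, 4, 5, 7, 8, 10, 16}
|A + A| = 14

|A + A| = 14


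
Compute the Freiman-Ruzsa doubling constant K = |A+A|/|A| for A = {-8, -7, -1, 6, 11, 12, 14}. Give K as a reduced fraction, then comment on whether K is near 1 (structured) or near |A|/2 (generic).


|A| = 7.
Compute A + A by enumerating all 49 pairs.
A + A = {-16, -15, -14, -9, -8, -2, -1, 3, 4, 5, 6, 7, 10, 11, 12, 13, 17, 18, 20, 22, 23, 24, 25, 26, 28}, so |A + A| = 25.
K = |A + A| / |A| = 25/7 (already in lowest terms) ≈ 3.5714.
Reference: AP of size 7 gives K = 13/7 ≈ 1.8571; a fully generic set of size 7 gives K ≈ 4.0000.

|A| = 7, |A + A| = 25, K = 25/7.


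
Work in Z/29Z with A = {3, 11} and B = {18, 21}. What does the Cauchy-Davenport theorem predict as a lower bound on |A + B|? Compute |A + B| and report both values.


Cauchy-Davenport: |A + B| ≥ min(p, |A| + |B| - 1) for A, B nonempty in Z/pZ.
|A| = 2, |B| = 2, p = 29.
CD lower bound = min(29, 2 + 2 - 1) = min(29, 3) = 3.
Compute A + B mod 29 directly:
a = 3: 3+18=21, 3+21=24
a = 11: 11+18=0, 11+21=3
A + B = {0, 3, 21, 24}, so |A + B| = 4.
Verify: 4 ≥ 3? Yes ✓.

CD lower bound = 3, actual |A + B| = 4.


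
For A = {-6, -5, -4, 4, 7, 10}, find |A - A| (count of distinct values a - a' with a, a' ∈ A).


A - A = {a - a' : a, a' ∈ A}; |A| = 6.
Bounds: 2|A|-1 ≤ |A - A| ≤ |A|² - |A| + 1, i.e. 11 ≤ |A - A| ≤ 31.
Note: 0 ∈ A - A always (from a - a). The set is symmetric: if d ∈ A - A then -d ∈ A - A.
Enumerate nonzero differences d = a - a' with a > a' (then include -d):
Positive differences: {1, 2, 3, 6, 8, 9, 10, 11, 12, 13, 14, 15, 16}
Full difference set: {0} ∪ (positive diffs) ∪ (negative diffs).
|A - A| = 1 + 2·13 = 27 (matches direct enumeration: 27).

|A - A| = 27


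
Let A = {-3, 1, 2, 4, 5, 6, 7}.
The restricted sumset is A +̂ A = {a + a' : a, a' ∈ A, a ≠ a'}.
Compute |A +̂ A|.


Restricted sumset: A +̂ A = {a + a' : a ∈ A, a' ∈ A, a ≠ a'}.
Equivalently, take A + A and drop any sum 2a that is achievable ONLY as a + a for a ∈ A (i.e. sums representable only with equal summands).
Enumerate pairs (a, a') with a < a' (symmetric, so each unordered pair gives one sum; this covers all a ≠ a'):
  -3 + 1 = -2
  -3 + 2 = -1
  -3 + 4 = 1
  -3 + 5 = 2
  -3 + 6 = 3
  -3 + 7 = 4
  1 + 2 = 3
  1 + 4 = 5
  1 + 5 = 6
  1 + 6 = 7
  1 + 7 = 8
  2 + 4 = 6
  2 + 5 = 7
  2 + 6 = 8
  2 + 7 = 9
  4 + 5 = 9
  4 + 6 = 10
  4 + 7 = 11
  5 + 6 = 11
  5 + 7 = 12
  6 + 7 = 13
Collected distinct sums: {-2, -1, 1, 2, 3, 4, 5, 6, 7, 8, 9, 10, 11, 12, 13}
|A +̂ A| = 15
(Reference bound: |A +̂ A| ≥ 2|A| - 3 for |A| ≥ 2, with |A| = 7 giving ≥ 11.)

|A +̂ A| = 15


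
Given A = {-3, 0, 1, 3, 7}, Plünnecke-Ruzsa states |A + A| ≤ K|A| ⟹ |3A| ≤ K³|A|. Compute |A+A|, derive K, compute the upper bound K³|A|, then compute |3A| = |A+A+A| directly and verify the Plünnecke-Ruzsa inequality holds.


|A| = 5.
Step 1: Compute A + A by enumerating all 25 pairs.
A + A = {-6, -3, -2, 0, 1, 2, 3, 4, 6, 7, 8, 10, 14}, so |A + A| = 13.
Step 2: Doubling constant K = |A + A|/|A| = 13/5 = 13/5 ≈ 2.6000.
Step 3: Plünnecke-Ruzsa gives |3A| ≤ K³·|A| = (2.6000)³ · 5 ≈ 87.8800.
Step 4: Compute 3A = A + A + A directly by enumerating all triples (a,b,c) ∈ A³; |3A| = 23.
Step 5: Check 23 ≤ 87.8800? Yes ✓.

K = 13/5, Plünnecke-Ruzsa bound K³|A| ≈ 87.8800, |3A| = 23, inequality holds.


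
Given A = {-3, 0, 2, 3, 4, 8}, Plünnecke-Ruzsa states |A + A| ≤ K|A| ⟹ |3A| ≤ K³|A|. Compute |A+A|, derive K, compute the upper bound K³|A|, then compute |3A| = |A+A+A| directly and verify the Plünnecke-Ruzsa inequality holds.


|A| = 6.
Step 1: Compute A + A by enumerating all 36 pairs.
A + A = {-6, -3, -1, 0, 1, 2, 3, 4, 5, 6, 7, 8, 10, 11, 12, 16}, so |A + A| = 16.
Step 2: Doubling constant K = |A + A|/|A| = 16/6 = 16/6 ≈ 2.6667.
Step 3: Plünnecke-Ruzsa gives |3A| ≤ K³·|A| = (2.6667)³ · 6 ≈ 113.7778.
Step 4: Compute 3A = A + A + A directly by enumerating all triples (a,b,c) ∈ A³; |3A| = 27.
Step 5: Check 27 ≤ 113.7778? Yes ✓.

K = 16/6, Plünnecke-Ruzsa bound K³|A| ≈ 113.7778, |3A| = 27, inequality holds.


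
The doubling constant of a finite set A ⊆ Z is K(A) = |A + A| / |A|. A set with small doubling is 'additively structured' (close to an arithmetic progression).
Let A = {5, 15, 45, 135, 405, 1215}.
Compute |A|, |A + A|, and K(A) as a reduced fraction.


|A| = 6.
Compute A + A by enumerating all 36 pairs.
A + A = {10, 20, 30, 50, 60, 90, 140, 150, 180, 270, 410, 420, 450, 540, 810, 1220, 1230, 1260, 1350, 1620, 2430}, so |A + A| = 21.
K = |A + A| / |A| = 21/6 = 7/2 ≈ 3.5000.
Reference: AP of size 6 gives K = 11/6 ≈ 1.8333; a fully generic set of size 6 gives K ≈ 3.5000.

|A| = 6, |A + A| = 21, K = 21/6 = 7/2.


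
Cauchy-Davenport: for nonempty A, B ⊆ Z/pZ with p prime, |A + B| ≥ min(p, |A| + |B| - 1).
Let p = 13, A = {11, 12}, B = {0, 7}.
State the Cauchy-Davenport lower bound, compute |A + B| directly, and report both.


Cauchy-Davenport: |A + B| ≥ min(p, |A| + |B| - 1) for A, B nonempty in Z/pZ.
|A| = 2, |B| = 2, p = 13.
CD lower bound = min(13, 2 + 2 - 1) = min(13, 3) = 3.
Compute A + B mod 13 directly:
a = 11: 11+0=11, 11+7=5
a = 12: 12+0=12, 12+7=6
A + B = {5, 6, 11, 12}, so |A + B| = 4.
Verify: 4 ≥ 3? Yes ✓.

CD lower bound = 3, actual |A + B| = 4.


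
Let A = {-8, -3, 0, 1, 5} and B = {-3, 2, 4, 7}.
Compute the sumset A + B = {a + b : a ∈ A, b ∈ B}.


A + B = {a + b : a ∈ A, b ∈ B}.
Enumerate all |A|·|B| = 5·4 = 20 pairs (a, b) and collect distinct sums.
a = -8: -8+-3=-11, -8+2=-6, -8+4=-4, -8+7=-1
a = -3: -3+-3=-6, -3+2=-1, -3+4=1, -3+7=4
a = 0: 0+-3=-3, 0+2=2, 0+4=4, 0+7=7
a = 1: 1+-3=-2, 1+2=3, 1+4=5, 1+7=8
a = 5: 5+-3=2, 5+2=7, 5+4=9, 5+7=12
Collecting distinct sums: A + B = {-11, -6, -4, -3, -2, -1, 1, 2, 3, 4, 5, 7, 8, 9, 12}
|A + B| = 15

A + B = {-11, -6, -4, -3, -2, -1, 1, 2, 3, 4, 5, 7, 8, 9, 12}


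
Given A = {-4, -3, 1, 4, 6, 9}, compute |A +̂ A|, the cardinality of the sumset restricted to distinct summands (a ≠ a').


Restricted sumset: A +̂ A = {a + a' : a ∈ A, a' ∈ A, a ≠ a'}.
Equivalently, take A + A and drop any sum 2a that is achievable ONLY as a + a for a ∈ A (i.e. sums representable only with equal summands).
Enumerate pairs (a, a') with a < a' (symmetric, so each unordered pair gives one sum; this covers all a ≠ a'):
  -4 + -3 = -7
  -4 + 1 = -3
  -4 + 4 = 0
  -4 + 6 = 2
  -4 + 9 = 5
  -3 + 1 = -2
  -3 + 4 = 1
  -3 + 6 = 3
  -3 + 9 = 6
  1 + 4 = 5
  1 + 6 = 7
  1 + 9 = 10
  4 + 6 = 10
  4 + 9 = 13
  6 + 9 = 15
Collected distinct sums: {-7, -3, -2, 0, 1, 2, 3, 5, 6, 7, 10, 13, 15}
|A +̂ A| = 13
(Reference bound: |A +̂ A| ≥ 2|A| - 3 for |A| ≥ 2, with |A| = 6 giving ≥ 9.)

|A +̂ A| = 13


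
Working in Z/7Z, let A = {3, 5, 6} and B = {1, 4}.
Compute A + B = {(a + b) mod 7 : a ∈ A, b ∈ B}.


Work in Z/7Z: reduce every sum a + b modulo 7.
Enumerate all 6 pairs:
a = 3: 3+1=4, 3+4=0
a = 5: 5+1=6, 5+4=2
a = 6: 6+1=0, 6+4=3
Distinct residues collected: {0, 2, 3, 4, 6}
|A + B| = 5 (out of 7 total residues).

A + B = {0, 2, 3, 4, 6}


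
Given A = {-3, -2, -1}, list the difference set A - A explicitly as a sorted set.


A - A = {a - a' : a, a' ∈ A}.
Compute a - a' for each ordered pair (a, a'):
a = -3: -3--3=0, -3--2=-1, -3--1=-2
a = -2: -2--3=1, -2--2=0, -2--1=-1
a = -1: -1--3=2, -1--2=1, -1--1=0
Collecting distinct values (and noting 0 appears from a-a):
A - A = {-2, -1, 0, 1, 2}
|A - A| = 5

A - A = {-2, -1, 0, 1, 2}


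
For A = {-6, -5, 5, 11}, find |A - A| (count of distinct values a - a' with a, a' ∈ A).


A - A = {a - a' : a, a' ∈ A}; |A| = 4.
Bounds: 2|A|-1 ≤ |A - A| ≤ |A|² - |A| + 1, i.e. 7 ≤ |A - A| ≤ 13.
Note: 0 ∈ A - A always (from a - a). The set is symmetric: if d ∈ A - A then -d ∈ A - A.
Enumerate nonzero differences d = a - a' with a > a' (then include -d):
Positive differences: {1, 6, 10, 11, 16, 17}
Full difference set: {0} ∪ (positive diffs) ∪ (negative diffs).
|A - A| = 1 + 2·6 = 13 (matches direct enumeration: 13).

|A - A| = 13


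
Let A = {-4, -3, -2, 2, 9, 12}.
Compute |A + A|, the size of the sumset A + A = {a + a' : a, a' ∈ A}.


A + A = {a + a' : a, a' ∈ A}; |A| = 6.
General bounds: 2|A| - 1 ≤ |A + A| ≤ |A|(|A|+1)/2, i.e. 11 ≤ |A + A| ≤ 21.
Lower bound 2|A|-1 is attained iff A is an arithmetic progression.
Enumerate sums a + a' for a ≤ a' (symmetric, so this suffices):
a = -4: -4+-4=-8, -4+-3=-7, -4+-2=-6, -4+2=-2, -4+9=5, -4+12=8
a = -3: -3+-3=-6, -3+-2=-5, -3+2=-1, -3+9=6, -3+12=9
a = -2: -2+-2=-4, -2+2=0, -2+9=7, -2+12=10
a = 2: 2+2=4, 2+9=11, 2+12=14
a = 9: 9+9=18, 9+12=21
a = 12: 12+12=24
Distinct sums: {-8, -7, -6, -5, -4, -2, -1, 0, 4, 5, 6, 7, 8, 9, 10, 11, 14, 18, 21, 24}
|A + A| = 20

|A + A| = 20


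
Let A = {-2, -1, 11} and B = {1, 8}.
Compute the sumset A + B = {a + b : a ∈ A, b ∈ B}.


A + B = {a + b : a ∈ A, b ∈ B}.
Enumerate all |A|·|B| = 3·2 = 6 pairs (a, b) and collect distinct sums.
a = -2: -2+1=-1, -2+8=6
a = -1: -1+1=0, -1+8=7
a = 11: 11+1=12, 11+8=19
Collecting distinct sums: A + B = {-1, 0, 6, 7, 12, 19}
|A + B| = 6

A + B = {-1, 0, 6, 7, 12, 19}


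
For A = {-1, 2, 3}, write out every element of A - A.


A - A = {a - a' : a, a' ∈ A}.
Compute a - a' for each ordered pair (a, a'):
a = -1: -1--1=0, -1-2=-3, -1-3=-4
a = 2: 2--1=3, 2-2=0, 2-3=-1
a = 3: 3--1=4, 3-2=1, 3-3=0
Collecting distinct values (and noting 0 appears from a-a):
A - A = {-4, -3, -1, 0, 1, 3, 4}
|A - A| = 7

A - A = {-4, -3, -1, 0, 1, 3, 4}


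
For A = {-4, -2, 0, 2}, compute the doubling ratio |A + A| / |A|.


|A| = 4.
Compute A + A by enumerating all 16 pairs.
A + A = {-8, -6, -4, -2, 0, 2, 4}, so |A + A| = 7.
K = |A + A| / |A| = 7/4 (already in lowest terms) ≈ 1.7500.
Reference: AP of size 4 gives K = 7/4 ≈ 1.7500; a fully generic set of size 4 gives K ≈ 2.5000.

|A| = 4, |A + A| = 7, K = 7/4.


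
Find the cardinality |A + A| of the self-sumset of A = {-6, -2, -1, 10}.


A + A = {a + a' : a, a' ∈ A}; |A| = 4.
General bounds: 2|A| - 1 ≤ |A + A| ≤ |A|(|A|+1)/2, i.e. 7 ≤ |A + A| ≤ 10.
Lower bound 2|A|-1 is attained iff A is an arithmetic progression.
Enumerate sums a + a' for a ≤ a' (symmetric, so this suffices):
a = -6: -6+-6=-12, -6+-2=-8, -6+-1=-7, -6+10=4
a = -2: -2+-2=-4, -2+-1=-3, -2+10=8
a = -1: -1+-1=-2, -1+10=9
a = 10: 10+10=20
Distinct sums: {-12, -8, -7, -4, -3, -2, 4, 8, 9, 20}
|A + A| = 10

|A + A| = 10


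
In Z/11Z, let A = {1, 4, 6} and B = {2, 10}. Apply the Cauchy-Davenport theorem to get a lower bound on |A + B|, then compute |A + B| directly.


Cauchy-Davenport: |A + B| ≥ min(p, |A| + |B| - 1) for A, B nonempty in Z/pZ.
|A| = 3, |B| = 2, p = 11.
CD lower bound = min(11, 3 + 2 - 1) = min(11, 4) = 4.
Compute A + B mod 11 directly:
a = 1: 1+2=3, 1+10=0
a = 4: 4+2=6, 4+10=3
a = 6: 6+2=8, 6+10=5
A + B = {0, 3, 5, 6, 8}, so |A + B| = 5.
Verify: 5 ≥ 4? Yes ✓.

CD lower bound = 4, actual |A + B| = 5.


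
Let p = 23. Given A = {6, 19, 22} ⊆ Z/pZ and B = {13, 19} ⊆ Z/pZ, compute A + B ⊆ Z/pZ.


Work in Z/23Z: reduce every sum a + b modulo 23.
Enumerate all 6 pairs:
a = 6: 6+13=19, 6+19=2
a = 19: 19+13=9, 19+19=15
a = 22: 22+13=12, 22+19=18
Distinct residues collected: {2, 9, 12, 15, 18, 19}
|A + B| = 6 (out of 23 total residues).

A + B = {2, 9, 12, 15, 18, 19}


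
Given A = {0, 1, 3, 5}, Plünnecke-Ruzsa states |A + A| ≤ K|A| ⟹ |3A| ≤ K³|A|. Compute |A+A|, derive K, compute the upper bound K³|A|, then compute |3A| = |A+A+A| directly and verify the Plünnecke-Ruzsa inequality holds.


|A| = 4.
Step 1: Compute A + A by enumerating all 16 pairs.
A + A = {0, 1, 2, 3, 4, 5, 6, 8, 10}, so |A + A| = 9.
Step 2: Doubling constant K = |A + A|/|A| = 9/4 = 9/4 ≈ 2.2500.
Step 3: Plünnecke-Ruzsa gives |3A| ≤ K³·|A| = (2.2500)³ · 4 ≈ 45.5625.
Step 4: Compute 3A = A + A + A directly by enumerating all triples (a,b,c) ∈ A³; |3A| = 14.
Step 5: Check 14 ≤ 45.5625? Yes ✓.

K = 9/4, Plünnecke-Ruzsa bound K³|A| ≈ 45.5625, |3A| = 14, inequality holds.


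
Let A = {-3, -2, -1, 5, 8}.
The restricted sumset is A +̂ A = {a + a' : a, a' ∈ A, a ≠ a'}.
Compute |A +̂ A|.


Restricted sumset: A +̂ A = {a + a' : a ∈ A, a' ∈ A, a ≠ a'}.
Equivalently, take A + A and drop any sum 2a that is achievable ONLY as a + a for a ∈ A (i.e. sums representable only with equal summands).
Enumerate pairs (a, a') with a < a' (symmetric, so each unordered pair gives one sum; this covers all a ≠ a'):
  -3 + -2 = -5
  -3 + -1 = -4
  -3 + 5 = 2
  -3 + 8 = 5
  -2 + -1 = -3
  -2 + 5 = 3
  -2 + 8 = 6
  -1 + 5 = 4
  -1 + 8 = 7
  5 + 8 = 13
Collected distinct sums: {-5, -4, -3, 2, 3, 4, 5, 6, 7, 13}
|A +̂ A| = 10
(Reference bound: |A +̂ A| ≥ 2|A| - 3 for |A| ≥ 2, with |A| = 5 giving ≥ 7.)

|A +̂ A| = 10


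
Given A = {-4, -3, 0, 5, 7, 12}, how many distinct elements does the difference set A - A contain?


A - A = {a - a' : a, a' ∈ A}; |A| = 6.
Bounds: 2|A|-1 ≤ |A - A| ≤ |A|² - |A| + 1, i.e. 11 ≤ |A - A| ≤ 31.
Note: 0 ∈ A - A always (from a - a). The set is symmetric: if d ∈ A - A then -d ∈ A - A.
Enumerate nonzero differences d = a - a' with a > a' (then include -d):
Positive differences: {1, 2, 3, 4, 5, 7, 8, 9, 10, 11, 12, 15, 16}
Full difference set: {0} ∪ (positive diffs) ∪ (negative diffs).
|A - A| = 1 + 2·13 = 27 (matches direct enumeration: 27).

|A - A| = 27


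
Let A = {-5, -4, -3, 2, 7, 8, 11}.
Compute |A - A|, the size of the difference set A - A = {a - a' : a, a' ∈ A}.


A - A = {a - a' : a, a' ∈ A}; |A| = 7.
Bounds: 2|A|-1 ≤ |A - A| ≤ |A|² - |A| + 1, i.e. 13 ≤ |A - A| ≤ 43.
Note: 0 ∈ A - A always (from a - a). The set is symmetric: if d ∈ A - A then -d ∈ A - A.
Enumerate nonzero differences d = a - a' with a > a' (then include -d):
Positive differences: {1, 2, 3, 4, 5, 6, 7, 9, 10, 11, 12, 13, 14, 15, 16}
Full difference set: {0} ∪ (positive diffs) ∪ (negative diffs).
|A - A| = 1 + 2·15 = 31 (matches direct enumeration: 31).

|A - A| = 31


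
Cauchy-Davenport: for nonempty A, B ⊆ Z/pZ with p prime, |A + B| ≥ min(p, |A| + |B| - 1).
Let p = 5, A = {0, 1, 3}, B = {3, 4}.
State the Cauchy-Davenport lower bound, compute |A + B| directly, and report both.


Cauchy-Davenport: |A + B| ≥ min(p, |A| + |B| - 1) for A, B nonempty in Z/pZ.
|A| = 3, |B| = 2, p = 5.
CD lower bound = min(5, 3 + 2 - 1) = min(5, 4) = 4.
Compute A + B mod 5 directly:
a = 0: 0+3=3, 0+4=4
a = 1: 1+3=4, 1+4=0
a = 3: 3+3=1, 3+4=2
A + B = {0, 1, 2, 3, 4}, so |A + B| = 5.
Verify: 5 ≥ 4? Yes ✓.

CD lower bound = 4, actual |A + B| = 5.


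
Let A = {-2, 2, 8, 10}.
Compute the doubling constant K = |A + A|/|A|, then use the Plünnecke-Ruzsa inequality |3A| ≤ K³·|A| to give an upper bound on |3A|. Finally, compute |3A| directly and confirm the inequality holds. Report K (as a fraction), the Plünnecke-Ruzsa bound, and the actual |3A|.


|A| = 4.
Step 1: Compute A + A by enumerating all 16 pairs.
A + A = {-4, 0, 4, 6, 8, 10, 12, 16, 18, 20}, so |A + A| = 10.
Step 2: Doubling constant K = |A + A|/|A| = 10/4 = 10/4 ≈ 2.5000.
Step 3: Plünnecke-Ruzsa gives |3A| ≤ K³·|A| = (2.5000)³ · 4 ≈ 62.5000.
Step 4: Compute 3A = A + A + A directly by enumerating all triples (a,b,c) ∈ A³; |3A| = 17.
Step 5: Check 17 ≤ 62.5000? Yes ✓.

K = 10/4, Plünnecke-Ruzsa bound K³|A| ≈ 62.5000, |3A| = 17, inequality holds.


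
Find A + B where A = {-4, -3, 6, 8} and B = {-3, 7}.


A + B = {a + b : a ∈ A, b ∈ B}.
Enumerate all |A|·|B| = 4·2 = 8 pairs (a, b) and collect distinct sums.
a = -4: -4+-3=-7, -4+7=3
a = -3: -3+-3=-6, -3+7=4
a = 6: 6+-3=3, 6+7=13
a = 8: 8+-3=5, 8+7=15
Collecting distinct sums: A + B = {-7, -6, 3, 4, 5, 13, 15}
|A + B| = 7

A + B = {-7, -6, 3, 4, 5, 13, 15}


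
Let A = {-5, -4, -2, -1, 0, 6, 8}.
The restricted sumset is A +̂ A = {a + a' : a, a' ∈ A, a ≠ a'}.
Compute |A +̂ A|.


Restricted sumset: A +̂ A = {a + a' : a ∈ A, a' ∈ A, a ≠ a'}.
Equivalently, take A + A and drop any sum 2a that is achievable ONLY as a + a for a ∈ A (i.e. sums representable only with equal summands).
Enumerate pairs (a, a') with a < a' (symmetric, so each unordered pair gives one sum; this covers all a ≠ a'):
  -5 + -4 = -9
  -5 + -2 = -7
  -5 + -1 = -6
  -5 + 0 = -5
  -5 + 6 = 1
  -5 + 8 = 3
  -4 + -2 = -6
  -4 + -1 = -5
  -4 + 0 = -4
  -4 + 6 = 2
  -4 + 8 = 4
  -2 + -1 = -3
  -2 + 0 = -2
  -2 + 6 = 4
  -2 + 8 = 6
  -1 + 0 = -1
  -1 + 6 = 5
  -1 + 8 = 7
  0 + 6 = 6
  0 + 8 = 8
  6 + 8 = 14
Collected distinct sums: {-9, -7, -6, -5, -4, -3, -2, -1, 1, 2, 3, 4, 5, 6, 7, 8, 14}
|A +̂ A| = 17
(Reference bound: |A +̂ A| ≥ 2|A| - 3 for |A| ≥ 2, with |A| = 7 giving ≥ 11.)

|A +̂ A| = 17


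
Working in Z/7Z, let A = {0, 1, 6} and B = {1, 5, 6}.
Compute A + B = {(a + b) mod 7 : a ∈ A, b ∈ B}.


Work in Z/7Z: reduce every sum a + b modulo 7.
Enumerate all 9 pairs:
a = 0: 0+1=1, 0+5=5, 0+6=6
a = 1: 1+1=2, 1+5=6, 1+6=0
a = 6: 6+1=0, 6+5=4, 6+6=5
Distinct residues collected: {0, 1, 2, 4, 5, 6}
|A + B| = 6 (out of 7 total residues).

A + B = {0, 1, 2, 4, 5, 6}


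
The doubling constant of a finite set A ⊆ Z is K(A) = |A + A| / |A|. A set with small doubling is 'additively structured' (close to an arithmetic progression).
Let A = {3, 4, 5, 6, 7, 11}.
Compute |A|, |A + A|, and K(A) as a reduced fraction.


|A| = 6.
Compute A + A by enumerating all 36 pairs.
A + A = {6, 7, 8, 9, 10, 11, 12, 13, 14, 15, 16, 17, 18, 22}, so |A + A| = 14.
K = |A + A| / |A| = 14/6 = 7/3 ≈ 2.3333.
Reference: AP of size 6 gives K = 11/6 ≈ 1.8333; a fully generic set of size 6 gives K ≈ 3.5000.

|A| = 6, |A + A| = 14, K = 14/6 = 7/3.


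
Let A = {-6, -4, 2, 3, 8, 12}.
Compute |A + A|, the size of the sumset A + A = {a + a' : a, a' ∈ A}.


A + A = {a + a' : a, a' ∈ A}; |A| = 6.
General bounds: 2|A| - 1 ≤ |A + A| ≤ |A|(|A|+1)/2, i.e. 11 ≤ |A + A| ≤ 21.
Lower bound 2|A|-1 is attained iff A is an arithmetic progression.
Enumerate sums a + a' for a ≤ a' (symmetric, so this suffices):
a = -6: -6+-6=-12, -6+-4=-10, -6+2=-4, -6+3=-3, -6+8=2, -6+12=6
a = -4: -4+-4=-8, -4+2=-2, -4+3=-1, -4+8=4, -4+12=8
a = 2: 2+2=4, 2+3=5, 2+8=10, 2+12=14
a = 3: 3+3=6, 3+8=11, 3+12=15
a = 8: 8+8=16, 8+12=20
a = 12: 12+12=24
Distinct sums: {-12, -10, -8, -4, -3, -2, -1, 2, 4, 5, 6, 8, 10, 11, 14, 15, 16, 20, 24}
|A + A| = 19

|A + A| = 19


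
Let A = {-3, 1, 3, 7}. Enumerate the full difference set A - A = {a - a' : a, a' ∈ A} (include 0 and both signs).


A - A = {a - a' : a, a' ∈ A}.
Compute a - a' for each ordered pair (a, a'):
a = -3: -3--3=0, -3-1=-4, -3-3=-6, -3-7=-10
a = 1: 1--3=4, 1-1=0, 1-3=-2, 1-7=-6
a = 3: 3--3=6, 3-1=2, 3-3=0, 3-7=-4
a = 7: 7--3=10, 7-1=6, 7-3=4, 7-7=0
Collecting distinct values (and noting 0 appears from a-a):
A - A = {-10, -6, -4, -2, 0, 2, 4, 6, 10}
|A - A| = 9

A - A = {-10, -6, -4, -2, 0, 2, 4, 6, 10}


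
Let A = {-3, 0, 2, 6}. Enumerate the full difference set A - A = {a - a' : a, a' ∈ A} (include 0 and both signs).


A - A = {a - a' : a, a' ∈ A}.
Compute a - a' for each ordered pair (a, a'):
a = -3: -3--3=0, -3-0=-3, -3-2=-5, -3-6=-9
a = 0: 0--3=3, 0-0=0, 0-2=-2, 0-6=-6
a = 2: 2--3=5, 2-0=2, 2-2=0, 2-6=-4
a = 6: 6--3=9, 6-0=6, 6-2=4, 6-6=0
Collecting distinct values (and noting 0 appears from a-a):
A - A = {-9, -6, -5, -4, -3, -2, 0, 2, 3, 4, 5, 6, 9}
|A - A| = 13

A - A = {-9, -6, -5, -4, -3, -2, 0, 2, 3, 4, 5, 6, 9}


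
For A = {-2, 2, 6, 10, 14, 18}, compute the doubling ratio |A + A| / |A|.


|A| = 6.
Compute A + A by enumerating all 36 pairs.
A + A = {-4, 0, 4, 8, 12, 16, 20, 24, 28, 32, 36}, so |A + A| = 11.
K = |A + A| / |A| = 11/6 (already in lowest terms) ≈ 1.8333.
Reference: AP of size 6 gives K = 11/6 ≈ 1.8333; a fully generic set of size 6 gives K ≈ 3.5000.

|A| = 6, |A + A| = 11, K = 11/6.


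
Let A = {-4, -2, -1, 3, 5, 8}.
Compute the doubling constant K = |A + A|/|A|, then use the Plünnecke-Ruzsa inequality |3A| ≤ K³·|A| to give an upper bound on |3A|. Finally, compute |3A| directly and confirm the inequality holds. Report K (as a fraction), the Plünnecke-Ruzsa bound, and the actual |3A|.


|A| = 6.
Step 1: Compute A + A by enumerating all 36 pairs.
A + A = {-8, -6, -5, -4, -3, -2, -1, 1, 2, 3, 4, 6, 7, 8, 10, 11, 13, 16}, so |A + A| = 18.
Step 2: Doubling constant K = |A + A|/|A| = 18/6 = 18/6 ≈ 3.0000.
Step 3: Plünnecke-Ruzsa gives |3A| ≤ K³·|A| = (3.0000)³ · 6 ≈ 162.0000.
Step 4: Compute 3A = A + A + A directly by enumerating all triples (a,b,c) ∈ A³; |3A| = 32.
Step 5: Check 32 ≤ 162.0000? Yes ✓.

K = 18/6, Plünnecke-Ruzsa bound K³|A| ≈ 162.0000, |3A| = 32, inequality holds.


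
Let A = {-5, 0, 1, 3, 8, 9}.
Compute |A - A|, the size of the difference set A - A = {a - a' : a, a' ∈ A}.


A - A = {a - a' : a, a' ∈ A}; |A| = 6.
Bounds: 2|A|-1 ≤ |A - A| ≤ |A|² - |A| + 1, i.e. 11 ≤ |A - A| ≤ 31.
Note: 0 ∈ A - A always (from a - a). The set is symmetric: if d ∈ A - A then -d ∈ A - A.
Enumerate nonzero differences d = a - a' with a > a' (then include -d):
Positive differences: {1, 2, 3, 5, 6, 7, 8, 9, 13, 14}
Full difference set: {0} ∪ (positive diffs) ∪ (negative diffs).
|A - A| = 1 + 2·10 = 21 (matches direct enumeration: 21).

|A - A| = 21


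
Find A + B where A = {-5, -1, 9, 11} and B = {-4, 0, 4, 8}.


A + B = {a + b : a ∈ A, b ∈ B}.
Enumerate all |A|·|B| = 4·4 = 16 pairs (a, b) and collect distinct sums.
a = -5: -5+-4=-9, -5+0=-5, -5+4=-1, -5+8=3
a = -1: -1+-4=-5, -1+0=-1, -1+4=3, -1+8=7
a = 9: 9+-4=5, 9+0=9, 9+4=13, 9+8=17
a = 11: 11+-4=7, 11+0=11, 11+4=15, 11+8=19
Collecting distinct sums: A + B = {-9, -5, -1, 3, 5, 7, 9, 11, 13, 15, 17, 19}
|A + B| = 12

A + B = {-9, -5, -1, 3, 5, 7, 9, 11, 13, 15, 17, 19}


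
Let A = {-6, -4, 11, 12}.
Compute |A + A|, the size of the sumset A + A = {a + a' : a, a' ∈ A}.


A + A = {a + a' : a, a' ∈ A}; |A| = 4.
General bounds: 2|A| - 1 ≤ |A + A| ≤ |A|(|A|+1)/2, i.e. 7 ≤ |A + A| ≤ 10.
Lower bound 2|A|-1 is attained iff A is an arithmetic progression.
Enumerate sums a + a' for a ≤ a' (symmetric, so this suffices):
a = -6: -6+-6=-12, -6+-4=-10, -6+11=5, -6+12=6
a = -4: -4+-4=-8, -4+11=7, -4+12=8
a = 11: 11+11=22, 11+12=23
a = 12: 12+12=24
Distinct sums: {-12, -10, -8, 5, 6, 7, 8, 22, 23, 24}
|A + A| = 10

|A + A| = 10


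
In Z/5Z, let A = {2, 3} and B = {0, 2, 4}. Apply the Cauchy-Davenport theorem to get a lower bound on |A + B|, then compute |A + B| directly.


Cauchy-Davenport: |A + B| ≥ min(p, |A| + |B| - 1) for A, B nonempty in Z/pZ.
|A| = 2, |B| = 3, p = 5.
CD lower bound = min(5, 2 + 3 - 1) = min(5, 4) = 4.
Compute A + B mod 5 directly:
a = 2: 2+0=2, 2+2=4, 2+4=1
a = 3: 3+0=3, 3+2=0, 3+4=2
A + B = {0, 1, 2, 3, 4}, so |A + B| = 5.
Verify: 5 ≥ 4? Yes ✓.

CD lower bound = 4, actual |A + B| = 5.


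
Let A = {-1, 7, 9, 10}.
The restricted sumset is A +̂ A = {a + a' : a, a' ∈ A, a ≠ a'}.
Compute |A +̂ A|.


Restricted sumset: A +̂ A = {a + a' : a ∈ A, a' ∈ A, a ≠ a'}.
Equivalently, take A + A and drop any sum 2a that is achievable ONLY as a + a for a ∈ A (i.e. sums representable only with equal summands).
Enumerate pairs (a, a') with a < a' (symmetric, so each unordered pair gives one sum; this covers all a ≠ a'):
  -1 + 7 = 6
  -1 + 9 = 8
  -1 + 10 = 9
  7 + 9 = 16
  7 + 10 = 17
  9 + 10 = 19
Collected distinct sums: {6, 8, 9, 16, 17, 19}
|A +̂ A| = 6
(Reference bound: |A +̂ A| ≥ 2|A| - 3 for |A| ≥ 2, with |A| = 4 giving ≥ 5.)

|A +̂ A| = 6


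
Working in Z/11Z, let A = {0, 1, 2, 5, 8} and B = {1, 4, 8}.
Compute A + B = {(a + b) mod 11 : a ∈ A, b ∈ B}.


Work in Z/11Z: reduce every sum a + b modulo 11.
Enumerate all 15 pairs:
a = 0: 0+1=1, 0+4=4, 0+8=8
a = 1: 1+1=2, 1+4=5, 1+8=9
a = 2: 2+1=3, 2+4=6, 2+8=10
a = 5: 5+1=6, 5+4=9, 5+8=2
a = 8: 8+1=9, 8+4=1, 8+8=5
Distinct residues collected: {1, 2, 3, 4, 5, 6, 8, 9, 10}
|A + B| = 9 (out of 11 total residues).

A + B = {1, 2, 3, 4, 5, 6, 8, 9, 10}


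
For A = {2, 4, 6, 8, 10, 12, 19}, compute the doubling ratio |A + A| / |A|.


|A| = 7.
Compute A + A by enumerating all 49 pairs.
A + A = {4, 6, 8, 10, 12, 14, 16, 18, 20, 21, 22, 23, 24, 25, 27, 29, 31, 38}, so |A + A| = 18.
K = |A + A| / |A| = 18/7 (already in lowest terms) ≈ 2.5714.
Reference: AP of size 7 gives K = 13/7 ≈ 1.8571; a fully generic set of size 7 gives K ≈ 4.0000.

|A| = 7, |A + A| = 18, K = 18/7.


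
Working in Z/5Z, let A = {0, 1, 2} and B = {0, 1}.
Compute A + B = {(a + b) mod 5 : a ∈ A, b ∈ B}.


Work in Z/5Z: reduce every sum a + b modulo 5.
Enumerate all 6 pairs:
a = 0: 0+0=0, 0+1=1
a = 1: 1+0=1, 1+1=2
a = 2: 2+0=2, 2+1=3
Distinct residues collected: {0, 1, 2, 3}
|A + B| = 4 (out of 5 total residues).

A + B = {0, 1, 2, 3}


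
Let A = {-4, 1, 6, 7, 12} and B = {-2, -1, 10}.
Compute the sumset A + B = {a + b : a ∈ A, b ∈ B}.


A + B = {a + b : a ∈ A, b ∈ B}.
Enumerate all |A|·|B| = 5·3 = 15 pairs (a, b) and collect distinct sums.
a = -4: -4+-2=-6, -4+-1=-5, -4+10=6
a = 1: 1+-2=-1, 1+-1=0, 1+10=11
a = 6: 6+-2=4, 6+-1=5, 6+10=16
a = 7: 7+-2=5, 7+-1=6, 7+10=17
a = 12: 12+-2=10, 12+-1=11, 12+10=22
Collecting distinct sums: A + B = {-6, -5, -1, 0, 4, 5, 6, 10, 11, 16, 17, 22}
|A + B| = 12

A + B = {-6, -5, -1, 0, 4, 5, 6, 10, 11, 16, 17, 22}


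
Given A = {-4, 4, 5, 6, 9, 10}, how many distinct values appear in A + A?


A + A = {a + a' : a, a' ∈ A}; |A| = 6.
General bounds: 2|A| - 1 ≤ |A + A| ≤ |A|(|A|+1)/2, i.e. 11 ≤ |A + A| ≤ 21.
Lower bound 2|A|-1 is attained iff A is an arithmetic progression.
Enumerate sums a + a' for a ≤ a' (symmetric, so this suffices):
a = -4: -4+-4=-8, -4+4=0, -4+5=1, -4+6=2, -4+9=5, -4+10=6
a = 4: 4+4=8, 4+5=9, 4+6=10, 4+9=13, 4+10=14
a = 5: 5+5=10, 5+6=11, 5+9=14, 5+10=15
a = 6: 6+6=12, 6+9=15, 6+10=16
a = 9: 9+9=18, 9+10=19
a = 10: 10+10=20
Distinct sums: {-8, 0, 1, 2, 5, 6, 8, 9, 10, 11, 12, 13, 14, 15, 16, 18, 19, 20}
|A + A| = 18

|A + A| = 18


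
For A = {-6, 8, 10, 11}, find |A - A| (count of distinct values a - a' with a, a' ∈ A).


A - A = {a - a' : a, a' ∈ A}; |A| = 4.
Bounds: 2|A|-1 ≤ |A - A| ≤ |A|² - |A| + 1, i.e. 7 ≤ |A - A| ≤ 13.
Note: 0 ∈ A - A always (from a - a). The set is symmetric: if d ∈ A - A then -d ∈ A - A.
Enumerate nonzero differences d = a - a' with a > a' (then include -d):
Positive differences: {1, 2, 3, 14, 16, 17}
Full difference set: {0} ∪ (positive diffs) ∪ (negative diffs).
|A - A| = 1 + 2·6 = 13 (matches direct enumeration: 13).

|A - A| = 13


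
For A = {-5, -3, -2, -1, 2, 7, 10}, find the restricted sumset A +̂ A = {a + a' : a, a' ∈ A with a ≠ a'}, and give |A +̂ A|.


Restricted sumset: A +̂ A = {a + a' : a ∈ A, a' ∈ A, a ≠ a'}.
Equivalently, take A + A and drop any sum 2a that is achievable ONLY as a + a for a ∈ A (i.e. sums representable only with equal summands).
Enumerate pairs (a, a') with a < a' (symmetric, so each unordered pair gives one sum; this covers all a ≠ a'):
  -5 + -3 = -8
  -5 + -2 = -7
  -5 + -1 = -6
  -5 + 2 = -3
  -5 + 7 = 2
  -5 + 10 = 5
  -3 + -2 = -5
  -3 + -1 = -4
  -3 + 2 = -1
  -3 + 7 = 4
  -3 + 10 = 7
  -2 + -1 = -3
  -2 + 2 = 0
  -2 + 7 = 5
  -2 + 10 = 8
  -1 + 2 = 1
  -1 + 7 = 6
  -1 + 10 = 9
  2 + 7 = 9
  2 + 10 = 12
  7 + 10 = 17
Collected distinct sums: {-8, -7, -6, -5, -4, -3, -1, 0, 1, 2, 4, 5, 6, 7, 8, 9, 12, 17}
|A +̂ A| = 18
(Reference bound: |A +̂ A| ≥ 2|A| - 3 for |A| ≥ 2, with |A| = 7 giving ≥ 11.)

|A +̂ A| = 18


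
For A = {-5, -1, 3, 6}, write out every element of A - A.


A - A = {a - a' : a, a' ∈ A}.
Compute a - a' for each ordered pair (a, a'):
a = -5: -5--5=0, -5--1=-4, -5-3=-8, -5-6=-11
a = -1: -1--5=4, -1--1=0, -1-3=-4, -1-6=-7
a = 3: 3--5=8, 3--1=4, 3-3=0, 3-6=-3
a = 6: 6--5=11, 6--1=7, 6-3=3, 6-6=0
Collecting distinct values (and noting 0 appears from a-a):
A - A = {-11, -8, -7, -4, -3, 0, 3, 4, 7, 8, 11}
|A - A| = 11

A - A = {-11, -8, -7, -4, -3, 0, 3, 4, 7, 8, 11}


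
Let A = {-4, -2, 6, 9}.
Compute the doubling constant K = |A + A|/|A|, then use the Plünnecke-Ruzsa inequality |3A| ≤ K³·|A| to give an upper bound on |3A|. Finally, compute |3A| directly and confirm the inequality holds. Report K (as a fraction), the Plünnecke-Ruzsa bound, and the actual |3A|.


|A| = 4.
Step 1: Compute A + A by enumerating all 16 pairs.
A + A = {-8, -6, -4, 2, 4, 5, 7, 12, 15, 18}, so |A + A| = 10.
Step 2: Doubling constant K = |A + A|/|A| = 10/4 = 10/4 ≈ 2.5000.
Step 3: Plünnecke-Ruzsa gives |3A| ≤ K³·|A| = (2.5000)³ · 4 ≈ 62.5000.
Step 4: Compute 3A = A + A + A directly by enumerating all triples (a,b,c) ∈ A³; |3A| = 20.
Step 5: Check 20 ≤ 62.5000? Yes ✓.

K = 10/4, Plünnecke-Ruzsa bound K³|A| ≈ 62.5000, |3A| = 20, inequality holds.
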